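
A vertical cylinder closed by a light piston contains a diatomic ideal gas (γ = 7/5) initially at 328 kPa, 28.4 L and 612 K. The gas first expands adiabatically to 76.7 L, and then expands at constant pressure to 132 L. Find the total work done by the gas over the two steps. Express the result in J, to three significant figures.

W_total ≈ 12200 J

Step 1 (adiabatic): W = (P₁V₁ − P₂V₂)/(γ−1) = (9315 − 6260)/0.4 = 7637 J.
After step 1: P = 81.62 kPa, V = 76.7 L, T = 411.3 K.
Step 2 (isobaric): W = PΔV = (81.62 kPa)(132 − 76.7 L) = 4514 J.
W_total = 7637 + 4514 = 12151 J.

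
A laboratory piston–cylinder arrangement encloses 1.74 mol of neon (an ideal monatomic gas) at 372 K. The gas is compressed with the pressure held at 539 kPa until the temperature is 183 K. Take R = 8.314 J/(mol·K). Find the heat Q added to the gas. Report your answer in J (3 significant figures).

Q ≈ -6840 J

Isobaric: W = nRΔT = (1.74)(8.314)(-189) = -2734 J.
ΔU = nCᵥΔT with Cᵥ = 3R/2: ΔU = (1.74)(12.47)(-189) = -4101 J.
Q = ΔU + W = -4101 − 2734 = -6835 J.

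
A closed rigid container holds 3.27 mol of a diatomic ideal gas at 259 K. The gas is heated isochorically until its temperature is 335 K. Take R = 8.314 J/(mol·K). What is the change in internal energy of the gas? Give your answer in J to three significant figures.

ΔU ≈ 5170 J

Constant volume ⇒ W = 0, so Q = ΔU = nCᵥΔT with Cᵥ = 5R/2 = 20.79 J/(mol·K).
ΔU = (3.27)(20.79)(335 − 259) = 5165 J.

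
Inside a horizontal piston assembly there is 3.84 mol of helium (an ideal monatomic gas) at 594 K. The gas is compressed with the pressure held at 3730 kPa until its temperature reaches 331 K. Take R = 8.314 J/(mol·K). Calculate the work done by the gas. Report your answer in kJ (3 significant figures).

Isobaric: W = P ΔV = nR ΔT.
W = (3.84)(8.314)(331 − 594) = -8396 J.

W ≈ -8.40 kJ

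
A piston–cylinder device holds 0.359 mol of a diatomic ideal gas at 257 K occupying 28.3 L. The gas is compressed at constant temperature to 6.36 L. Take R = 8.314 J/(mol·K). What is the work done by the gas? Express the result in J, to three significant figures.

Isothermal: W = nRT ln(V₂/V₁).
W = (0.359)(8.314)(257) × ln(6.36/28.3)
  = 767.1 × -1.493
W_by_gas = -1145 J.

W ≈ -1150 J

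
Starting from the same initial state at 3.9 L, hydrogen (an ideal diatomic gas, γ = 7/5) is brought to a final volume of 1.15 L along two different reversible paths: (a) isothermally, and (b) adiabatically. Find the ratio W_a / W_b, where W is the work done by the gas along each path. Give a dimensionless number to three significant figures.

Path (a) isothermal: W = P₁V₁ ln(V₂/V₁) → W_a/(P₁V₁) = -1.221.
Path (b) adiabatic: W = P₁V₁(1 − (V₁/V₂)^(γ−1))/(γ−1) → W_b/(P₁V₁) = -1.575.
W_a / W_b = -1.221 / -1.575 = 0.7756.

W_a / W_b ≈ 0.776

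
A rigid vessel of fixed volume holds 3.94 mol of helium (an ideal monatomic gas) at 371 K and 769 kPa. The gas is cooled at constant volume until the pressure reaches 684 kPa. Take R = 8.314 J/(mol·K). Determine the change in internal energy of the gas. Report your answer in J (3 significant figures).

ΔU ≈ -2010 J

Constant volume ⇒ W = 0, so Q = ΔU = nCᵥΔT with Cᵥ = 3R/2 = 12.47 J/(mol·K).
At constant V, T₂/T₁ = P₂/P₁ ⇒ ΔT = T₁(P₂/P₁ − 1) = 371·(684/769 − 1) = -41.01 K.
ΔU = (3.94)(12.47)(-41.01) = -2015 J.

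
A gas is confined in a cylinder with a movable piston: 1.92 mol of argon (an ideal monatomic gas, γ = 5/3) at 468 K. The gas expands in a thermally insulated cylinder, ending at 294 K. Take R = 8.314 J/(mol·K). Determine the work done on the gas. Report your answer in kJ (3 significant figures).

W ≈ -4.17 kJ

Adiabatic ⇒ Q = 0, so W_by = −ΔU = nCᵥ(T₁ − T₂).
Cᵥ = 3R/2 = 12.47 J/(mol·K).
W = (1.92)(12.47)(468 − 294) = 4166 J.
Work on gas = −W_by = -4166 J.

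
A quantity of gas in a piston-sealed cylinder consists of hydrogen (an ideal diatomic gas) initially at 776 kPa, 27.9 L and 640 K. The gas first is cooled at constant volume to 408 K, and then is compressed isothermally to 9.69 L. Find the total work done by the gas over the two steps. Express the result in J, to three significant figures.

W_total ≈ -14600 J

Step 1 (isochoric): W = 0 (constant volume).
After step 1: P = 494.7 kPa (V unchanged).
Step 2 (isothermal): W = P₁V₁ ln(V₂/V₁) = (13802) ln(9.69/27.9) = -14596 J.
W_total = 0 − 14596 = -14596 J.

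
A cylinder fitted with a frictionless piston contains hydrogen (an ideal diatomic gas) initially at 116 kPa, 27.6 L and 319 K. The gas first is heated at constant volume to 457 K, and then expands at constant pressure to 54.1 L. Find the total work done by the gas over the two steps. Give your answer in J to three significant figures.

W_total ≈ 4400 J

Step 1 (isochoric): W = 0 (constant volume).
After step 1: P = 166.2 kPa (V unchanged).
Step 2 (isobaric): W = PΔV = (166.2 kPa)(54.1 − 27.6 L) = 4404 J.
W_total = 0 + 4404 = 4404 J.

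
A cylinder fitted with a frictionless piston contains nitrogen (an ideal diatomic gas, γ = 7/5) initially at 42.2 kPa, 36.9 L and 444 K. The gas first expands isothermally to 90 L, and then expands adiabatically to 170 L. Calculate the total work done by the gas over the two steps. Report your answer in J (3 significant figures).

Step 1 (isothermal): W = P₁V₁ ln(V₂/V₁) = (1557) ln(90/36.9) = 1388 J.
After step 1: P = 17.3 kPa, V = 90 L, T = 444 K.
Step 2 (adiabatic): W = (P₁V₁ − P₂V₂)/(γ−1) = (1557 − 1207)/0.4 = 874.4 J.
W_total = 1388 + 874.4 = 2263 J.

W_total ≈ 2260 J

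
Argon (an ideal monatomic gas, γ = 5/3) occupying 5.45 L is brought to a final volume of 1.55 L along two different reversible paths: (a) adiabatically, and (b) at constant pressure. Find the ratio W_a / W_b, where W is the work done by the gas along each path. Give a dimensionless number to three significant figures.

W_a / W_b ≈ 2.75

Path (a) adiabatic: W = P₁V₁(1 − (V₁/V₂)^(γ−1))/(γ−1) → W_a/(P₁V₁) = -1.968.
Path (b) isobaric: W = P₁(V₂ − V₁) → W_b/(P₁V₁) = -0.7156.
W_a / W_b = -1.968 / -0.7156 = 2.751.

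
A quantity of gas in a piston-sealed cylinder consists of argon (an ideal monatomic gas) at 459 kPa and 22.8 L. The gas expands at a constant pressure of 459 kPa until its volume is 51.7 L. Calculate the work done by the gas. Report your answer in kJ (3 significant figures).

W ≈ 13.3 kJ

Isobaric: W = P ΔV.
W = (459 kPa)(51.7 − 22.8 L) = (459)(28.9) = 13265 J.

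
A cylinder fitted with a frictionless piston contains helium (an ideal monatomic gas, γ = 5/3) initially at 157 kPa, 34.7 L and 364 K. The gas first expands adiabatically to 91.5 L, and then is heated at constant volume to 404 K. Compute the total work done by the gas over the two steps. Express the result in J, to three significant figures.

W_total ≈ 3890 J

Step 1 (adiabatic): W = (P₁V₁ − P₂V₂)/(γ−1) = (5448 − 2854)/0.667 = 3890 J.
Step 2 (isochoric): W = 0 (constant volume).
W_total = 3890 + 0 = 3890 J.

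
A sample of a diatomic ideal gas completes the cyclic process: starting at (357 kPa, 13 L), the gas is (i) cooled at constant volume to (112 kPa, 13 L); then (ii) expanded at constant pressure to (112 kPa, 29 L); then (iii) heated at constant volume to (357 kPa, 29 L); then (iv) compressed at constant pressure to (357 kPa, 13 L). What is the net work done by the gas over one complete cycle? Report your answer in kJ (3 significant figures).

W_net ≈ -3.92 kJ

Constant-volume legs do no work.
W(ii) = (112)(29 − 13) = 1792 J; W(iv) = (357)(13 − 29) = -5712 J.
W_net = 1792 − 5712 = -3920 J (the counter-clockwise enclosed area).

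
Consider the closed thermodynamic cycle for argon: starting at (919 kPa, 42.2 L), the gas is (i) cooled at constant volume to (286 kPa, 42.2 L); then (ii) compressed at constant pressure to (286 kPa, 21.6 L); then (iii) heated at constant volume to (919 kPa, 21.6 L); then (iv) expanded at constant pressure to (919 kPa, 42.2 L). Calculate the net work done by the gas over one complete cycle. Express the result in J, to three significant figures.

W_net ≈ 13000 J

Constant-volume legs do no work.
W(ii) = (286)(21.6 − 42.2) = -5892 J; W(iv) = (919)(42.2 − 21.6) = 18931 J.
W_net = -5892 + 18931 = 13040 J (the clockwise enclosed area).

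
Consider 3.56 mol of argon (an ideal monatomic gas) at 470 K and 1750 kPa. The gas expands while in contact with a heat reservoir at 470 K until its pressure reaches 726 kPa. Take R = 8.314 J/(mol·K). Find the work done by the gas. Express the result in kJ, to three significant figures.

W ≈ 12.2 kJ

Isothermal process: W = nRT ln(V₂/V₁) = nRT ln(P₁/P₂).
W = (3.56)(8.314)(470) × ln(1750/726)
  = 13911 × ln(2.41) = 13911 × 0.8798
W_by_gas = 12239 J.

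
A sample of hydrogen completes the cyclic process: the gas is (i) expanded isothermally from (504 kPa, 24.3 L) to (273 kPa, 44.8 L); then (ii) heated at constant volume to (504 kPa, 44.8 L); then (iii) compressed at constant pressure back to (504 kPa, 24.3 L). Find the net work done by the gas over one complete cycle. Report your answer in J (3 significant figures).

Leg (i): W = PᵢVᵢ ln(V_f/Vᵢ) = (12247) ln(44.8/24.3) = 7492 J.
Leg (ii): W = 0.
Leg (iii): W = PΔV = (504)(24.3 − 44.8) = -10332 J.
W_net = 7492 − 10332 = -2840 J.

W_net ≈ -2840 J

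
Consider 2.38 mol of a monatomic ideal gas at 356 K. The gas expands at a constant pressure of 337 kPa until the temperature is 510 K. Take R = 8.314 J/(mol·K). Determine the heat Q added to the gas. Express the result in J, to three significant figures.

Isobaric: W = nRΔT = (2.38)(8.314)(154) = 3047 J.
ΔU = nCᵥΔT with Cᵥ = 3R/2: ΔU = (2.38)(12.47)(154) = 4571 J.
Q = ΔU + W = 4571 + 3047 = 7618 J.

Q ≈ 7620 J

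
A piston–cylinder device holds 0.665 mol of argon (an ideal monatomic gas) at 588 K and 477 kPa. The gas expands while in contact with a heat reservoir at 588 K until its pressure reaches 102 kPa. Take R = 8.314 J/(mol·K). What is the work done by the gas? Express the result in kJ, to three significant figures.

W ≈ 5.01 kJ

Isothermal process: W = nRT ln(V₂/V₁) = nRT ln(P₁/P₂).
W = (0.665)(8.314)(588) × ln(477/102)
  = 3251 × ln(4.676) = 3251 × 1.543
W_by_gas = 5015 J.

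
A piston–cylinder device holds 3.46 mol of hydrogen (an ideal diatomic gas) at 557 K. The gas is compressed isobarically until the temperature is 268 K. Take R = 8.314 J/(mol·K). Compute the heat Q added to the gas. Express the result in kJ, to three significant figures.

Q ≈ -29.1 kJ

Isobaric: W = nRΔT = (3.46)(8.314)(-289) = -8314 J.
ΔU = nCᵥΔT with Cᵥ = 5R/2: ΔU = (3.46)(20.79)(-289) = -20784 J.
Q = ΔU + W = -20784 − 8314 = -29097 J.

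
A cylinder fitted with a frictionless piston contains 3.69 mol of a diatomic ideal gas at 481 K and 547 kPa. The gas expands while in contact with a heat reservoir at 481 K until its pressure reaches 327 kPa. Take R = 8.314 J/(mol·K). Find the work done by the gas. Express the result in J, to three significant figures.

W ≈ 7590 J

Isothermal process: W = nRT ln(V₂/V₁) = nRT ln(P₁/P₂).
W = (3.69)(8.314)(481) × ln(547/327)
  = 14756 × ln(1.673) = 14756 × 0.5145
W_by_gas = 7592 J.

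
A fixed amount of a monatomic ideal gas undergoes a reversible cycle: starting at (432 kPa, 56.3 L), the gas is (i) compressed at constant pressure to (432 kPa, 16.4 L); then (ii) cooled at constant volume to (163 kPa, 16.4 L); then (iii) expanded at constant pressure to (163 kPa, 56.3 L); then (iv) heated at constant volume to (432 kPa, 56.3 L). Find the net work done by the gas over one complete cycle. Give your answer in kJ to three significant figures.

Constant-volume legs do no work.
W(i) = (432)(16.4 − 56.3) = -17237 J; W(iii) = (163)(56.3 − 16.4) = 6504 J.
W_net = -17237 + 6504 = -10733 J (the counter-clockwise enclosed area).

W_net ≈ -10.7 kJ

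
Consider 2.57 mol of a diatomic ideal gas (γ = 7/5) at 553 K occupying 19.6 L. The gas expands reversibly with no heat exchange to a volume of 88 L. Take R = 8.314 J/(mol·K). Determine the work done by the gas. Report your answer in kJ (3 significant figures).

Adiabatic: TV^(γ−1) = const with γ = 7/5.
T₂ = T₁ (V₁/V₂)^(γ−1) = 553 × (19.6/88)^0.4 = 553 × 0.5484 = 303.3 K.
W_by = nCᵥ(T₁ − T₂) = (2.57)(20.79)(553 − 303.3) = 13340 J.

W ≈ 13.3 kJ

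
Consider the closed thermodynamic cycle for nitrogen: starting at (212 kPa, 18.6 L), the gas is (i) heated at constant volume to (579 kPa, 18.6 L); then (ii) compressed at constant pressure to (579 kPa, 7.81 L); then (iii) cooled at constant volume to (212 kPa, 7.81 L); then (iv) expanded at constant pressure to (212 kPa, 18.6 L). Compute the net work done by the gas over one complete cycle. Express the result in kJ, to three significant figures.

Constant-volume legs do no work.
W(ii) = (579)(7.81 − 18.6) = -6247 J; W(iv) = (212)(18.6 − 7.81) = 2287 J.
W_net = -6247 + 2287 = -3960 J (the counter-clockwise enclosed area).

W_net ≈ -3.96 kJ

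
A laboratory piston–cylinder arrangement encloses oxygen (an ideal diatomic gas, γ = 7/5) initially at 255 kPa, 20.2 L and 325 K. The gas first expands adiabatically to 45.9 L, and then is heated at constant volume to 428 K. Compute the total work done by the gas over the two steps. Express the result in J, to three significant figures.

Step 1 (adiabatic): W = (P₁V₁ − P₂V₂)/(γ−1) = (5151 − 3709)/0.4 = 3604 J.
Step 2 (isochoric): W = 0 (constant volume).
W_total = 3604 + 0 = 3604 J.

W_total ≈ 3600 J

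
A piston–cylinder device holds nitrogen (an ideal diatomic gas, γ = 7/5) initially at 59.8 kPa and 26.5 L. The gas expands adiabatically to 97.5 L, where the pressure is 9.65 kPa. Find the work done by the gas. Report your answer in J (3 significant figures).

W ≈ 1610 J

Adiabatic: W = (P₁V₁ − P₂V₂)/(γ − 1) with γ = 7/5.
P₁V₁ = 1585 J, P₂V₂ = 940.9 J.
W = (1585 − 940.9) / 0.4 = 1610 J.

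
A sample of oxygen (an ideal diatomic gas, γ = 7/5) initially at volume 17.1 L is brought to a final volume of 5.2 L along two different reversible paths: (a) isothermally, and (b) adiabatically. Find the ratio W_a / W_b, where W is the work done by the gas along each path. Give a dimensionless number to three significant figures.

Path (a) isothermal: W = P₁V₁ ln(V₂/V₁) → W_a/(P₁V₁) = -1.19.
Path (b) adiabatic: W = P₁V₁(1 − (V₁/V₂)^(γ−1))/(γ−1) → W_b/(P₁V₁) = -1.525.
W_a / W_b = -1.19 / -1.525 = 0.7807.

W_a / W_b ≈ 0.781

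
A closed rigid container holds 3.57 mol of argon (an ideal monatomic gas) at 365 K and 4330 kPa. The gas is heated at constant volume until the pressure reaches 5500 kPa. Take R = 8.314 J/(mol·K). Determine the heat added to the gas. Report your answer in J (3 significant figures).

Constant volume ⇒ W = 0, so Q = ΔU = nCᵥΔT with Cᵥ = 3R/2 = 12.47 J/(mol·K).
At constant V, T₂/T₁ = P₂/P₁ ⇒ ΔT = T₁(P₂/P₁ − 1) = 365·(5500/4330 − 1) = 98.63 K.
ΔU = (3.57)(12.47)(98.63) = 4391 J.

Q ≈ 4390 J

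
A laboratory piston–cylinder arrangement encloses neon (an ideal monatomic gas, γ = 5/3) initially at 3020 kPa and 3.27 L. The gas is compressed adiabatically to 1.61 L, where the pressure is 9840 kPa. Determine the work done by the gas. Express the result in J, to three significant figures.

W ≈ -8950 J

Adiabatic: W = (P₁V₁ − P₂V₂)/(γ − 1) with γ = 5/3.
P₁V₁ = 9875 J, P₂V₂ = 15842 J.
W = (9875 − 15842) / 0.6667 = -8951 J.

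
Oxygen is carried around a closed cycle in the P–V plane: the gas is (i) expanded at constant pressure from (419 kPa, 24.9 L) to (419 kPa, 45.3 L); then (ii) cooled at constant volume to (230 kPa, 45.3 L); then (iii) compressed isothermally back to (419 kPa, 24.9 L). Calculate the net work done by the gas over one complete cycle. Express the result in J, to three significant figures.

W_net ≈ 2310 J

Leg (i): W = PΔV = (419)(45.3 − 24.9) = 8548 J.
Leg (ii): W = 0.
Leg (iii): W = PᵢVᵢ ln(V_f/Vᵢ) = (10419) ln(24.9/45.3) = -6235 J.
W_net = 8548 − 6235 = 2312 J.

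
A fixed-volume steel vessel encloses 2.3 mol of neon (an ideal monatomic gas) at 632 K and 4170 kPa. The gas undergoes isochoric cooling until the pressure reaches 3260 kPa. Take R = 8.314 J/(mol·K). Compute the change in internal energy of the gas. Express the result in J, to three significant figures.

ΔU ≈ -3960 J

Constant volume ⇒ W = 0, so Q = ΔU = nCᵥΔT with Cᵥ = 3R/2 = 12.47 J/(mol·K).
At constant V, T₂/T₁ = P₂/P₁ ⇒ ΔT = T₁(P₂/P₁ − 1) = 632·(3260/4170 − 1) = -137.9 K.
ΔU = (2.3)(12.47)(-137.9) = -3956 J.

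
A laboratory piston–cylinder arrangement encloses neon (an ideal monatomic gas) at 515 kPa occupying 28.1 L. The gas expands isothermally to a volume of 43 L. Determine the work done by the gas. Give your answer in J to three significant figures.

Isothermal: W = nRT ln(V₂/V₁) = P₁V₁ ln(V₂/V₁).
P₁V₁ = (515 kPa)(28.1 L) = 14472 J.
W = 14472 × ln(43/28.1) = 14472 × 0.4254
W_by_gas = 6157 J.

W ≈ 6160 J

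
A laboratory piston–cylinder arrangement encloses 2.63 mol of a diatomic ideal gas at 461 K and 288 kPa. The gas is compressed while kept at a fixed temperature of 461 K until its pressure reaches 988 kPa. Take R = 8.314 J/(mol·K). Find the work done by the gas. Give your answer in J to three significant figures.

W ≈ -12400 J

Isothermal process: W = nRT ln(V₂/V₁) = nRT ln(P₁/P₂).
W = (2.63)(8.314)(461) × ln(288/988)
  = 10080 × ln(0.2915) = 10080 × -1.233
W_by_gas = -12426 J.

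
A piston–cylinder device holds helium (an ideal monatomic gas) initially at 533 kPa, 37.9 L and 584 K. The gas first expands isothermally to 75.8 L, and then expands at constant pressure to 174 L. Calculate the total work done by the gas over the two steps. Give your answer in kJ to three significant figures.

Step 1 (isothermal): W = P₁V₁ ln(V₂/V₁) = (20201) ln(75.8/37.9) = 14002 J.
After step 1: P = 266.5 kPa, V = 75.8 L, T = 584 K.
Step 2 (isobaric): W = PΔV = (266.5 kPa)(174 − 75.8 L) = 26170 J.
W_total = 14002 + 26170 = 40172 J.

W_total ≈ 40.2 kJ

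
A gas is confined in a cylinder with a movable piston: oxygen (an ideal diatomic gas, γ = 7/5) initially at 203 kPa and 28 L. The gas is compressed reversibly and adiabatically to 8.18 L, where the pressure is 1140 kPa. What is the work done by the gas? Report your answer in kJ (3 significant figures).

W ≈ -9.10 kJ

Adiabatic: W = (P₁V₁ − P₂V₂)/(γ − 1) with γ = 7/5.
P₁V₁ = 5684 J, P₂V₂ = 9325 J.
W = (5684 − 9325) / 0.4 = -9103 J.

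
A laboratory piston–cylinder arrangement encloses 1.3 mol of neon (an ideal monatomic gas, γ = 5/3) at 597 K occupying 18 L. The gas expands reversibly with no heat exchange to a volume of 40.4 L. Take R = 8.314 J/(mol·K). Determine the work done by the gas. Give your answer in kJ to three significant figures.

W ≈ 4.03 kJ

Adiabatic: TV^(γ−1) = const with γ = 5/3.
T₂ = T₁ (V₁/V₂)^(γ−1) = 597 × (18/40.4)^0.667 = 597 × 0.5833 = 348.3 K.
W_by = nCᵥ(T₁ − T₂) = (1.3)(12.47)(597 − 348.3) = 4033 J.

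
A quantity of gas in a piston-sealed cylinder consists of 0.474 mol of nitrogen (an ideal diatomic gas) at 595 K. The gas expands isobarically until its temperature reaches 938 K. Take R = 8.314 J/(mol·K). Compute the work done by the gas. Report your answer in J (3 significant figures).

Isobaric: W = P ΔV = nR ΔT.
W = (0.474)(8.314)(938 − 595) = 1352 J.

W ≈ 1350 J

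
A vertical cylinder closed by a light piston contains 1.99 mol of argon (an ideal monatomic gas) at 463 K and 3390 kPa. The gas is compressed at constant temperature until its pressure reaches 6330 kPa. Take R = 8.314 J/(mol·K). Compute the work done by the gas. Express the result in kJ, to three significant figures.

W ≈ -4.78 kJ

Isothermal process: W = nRT ln(V₂/V₁) = nRT ln(P₁/P₂).
W = (1.99)(8.314)(463) × ln(3390/6330)
  = 7660 × ln(0.5355) = 7660 × -0.6245
W_by_gas = -4784 J.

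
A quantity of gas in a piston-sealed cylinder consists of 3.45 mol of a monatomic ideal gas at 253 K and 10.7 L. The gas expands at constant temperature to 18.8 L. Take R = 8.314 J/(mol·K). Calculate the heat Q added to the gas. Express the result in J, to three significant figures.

Q ≈ 4090 J

Isothermal ⇒ ΔU = 0, so Q = W = nRT ln(V₂/V₁).
Q = (3.45)(8.314)(253) ln(18.8/10.7) = 7257 × 0.5636 = 4090 J.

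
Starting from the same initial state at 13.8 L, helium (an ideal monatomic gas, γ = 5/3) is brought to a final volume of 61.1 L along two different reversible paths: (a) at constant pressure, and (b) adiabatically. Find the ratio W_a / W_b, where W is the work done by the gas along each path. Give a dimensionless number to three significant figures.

W_a / W_b ≈ 3.63

Path (a) isobaric: W = P₁(V₂ − V₁) → W_a/(P₁V₁) = 3.428.
Path (b) adiabatic: W = P₁V₁(1 − (V₁/V₂)^(γ−1))/(γ−1) → W_b/(P₁V₁) = 0.9437.
W_a / W_b = 3.428 / 0.9437 = 3.632.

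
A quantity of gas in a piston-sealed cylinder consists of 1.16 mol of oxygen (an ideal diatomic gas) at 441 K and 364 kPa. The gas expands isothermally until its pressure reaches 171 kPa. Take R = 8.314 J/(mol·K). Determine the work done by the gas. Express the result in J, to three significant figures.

Isothermal process: W = nRT ln(V₂/V₁) = nRT ln(P₁/P₂).
W = (1.16)(8.314)(441) × ln(364/171)
  = 4253 × ln(2.129) = 4253 × 0.7555
W_by_gas = 3213 J.

W ≈ 3210 J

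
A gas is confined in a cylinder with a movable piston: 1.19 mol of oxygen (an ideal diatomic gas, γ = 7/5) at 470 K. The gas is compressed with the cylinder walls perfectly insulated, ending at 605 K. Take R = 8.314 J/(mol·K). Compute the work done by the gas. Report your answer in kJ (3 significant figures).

W ≈ -3.34 kJ

Adiabatic ⇒ Q = 0, so W_by = −ΔU = nCᵥ(T₁ − T₂).
Cᵥ = 5R/2 = 20.79 J/(mol·K).
W = (1.19)(20.79)(470 − 605) = -3339 J.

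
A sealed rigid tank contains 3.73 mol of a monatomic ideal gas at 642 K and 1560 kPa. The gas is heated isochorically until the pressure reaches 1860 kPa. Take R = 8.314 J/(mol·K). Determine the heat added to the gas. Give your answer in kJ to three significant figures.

Q ≈ 5.74 kJ

Constant volume ⇒ W = 0, so Q = ΔU = nCᵥΔT with Cᵥ = 3R/2 = 12.47 J/(mol·K).
At constant V, T₂/T₁ = P₂/P₁ ⇒ ΔT = T₁(P₂/P₁ − 1) = 642·(1860/1560 − 1) = 123.5 K.
ΔU = (3.73)(12.47)(123.5) = 5743 J.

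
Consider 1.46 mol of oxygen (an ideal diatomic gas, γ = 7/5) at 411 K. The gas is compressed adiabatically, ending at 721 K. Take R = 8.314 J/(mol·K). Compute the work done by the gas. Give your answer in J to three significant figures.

W ≈ -9410 J

Adiabatic ⇒ Q = 0, so W_by = −ΔU = nCᵥ(T₁ − T₂).
Cᵥ = 5R/2 = 20.79 J/(mol·K).
W = (1.46)(20.79)(411 − 721) = -9407 J.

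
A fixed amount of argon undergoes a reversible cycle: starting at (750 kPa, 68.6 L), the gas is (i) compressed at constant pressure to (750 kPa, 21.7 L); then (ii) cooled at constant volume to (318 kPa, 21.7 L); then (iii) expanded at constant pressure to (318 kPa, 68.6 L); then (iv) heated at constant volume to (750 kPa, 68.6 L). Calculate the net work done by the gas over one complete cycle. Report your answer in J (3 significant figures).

Constant-volume legs do no work.
W(i) = (750)(21.7 − 68.6) = -35175 J; W(iii) = (318)(68.6 − 21.7) = 14914 J.
W_net = -35175 + 14914 = -20261 J (the counter-clockwise enclosed area).

W_net ≈ -20300 J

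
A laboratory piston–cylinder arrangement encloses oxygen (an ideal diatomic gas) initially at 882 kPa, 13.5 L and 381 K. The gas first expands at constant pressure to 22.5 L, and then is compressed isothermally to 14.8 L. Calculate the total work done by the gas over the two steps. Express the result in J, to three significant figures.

W_total ≈ -375 J

Step 1 (isobaric): W = PΔV = (882 kPa)(22.5 − 13.5 L) = 7938 J.
After step 1: P = 882 kPa, V = 22.5 L, T = 635 K.
Step 2 (isothermal): W = P₁V₁ ln(V₂/V₁) = (19845) ln(14.8/22.5) = -8313 J.
W_total = 7938 − 8313 = -374.8 J.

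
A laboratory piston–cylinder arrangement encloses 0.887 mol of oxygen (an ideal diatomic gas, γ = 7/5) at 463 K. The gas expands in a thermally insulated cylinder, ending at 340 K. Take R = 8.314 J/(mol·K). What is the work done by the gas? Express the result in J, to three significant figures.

W ≈ 2270 J

Adiabatic ⇒ Q = 0, so W_by = −ΔU = nCᵥ(T₁ − T₂).
Cᵥ = 5R/2 = 20.79 J/(mol·K).
W = (0.887)(20.79)(463 − 340) = 2268 J.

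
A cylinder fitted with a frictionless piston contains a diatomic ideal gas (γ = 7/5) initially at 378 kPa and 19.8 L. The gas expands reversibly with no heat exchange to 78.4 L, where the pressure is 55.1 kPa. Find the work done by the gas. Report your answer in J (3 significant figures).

W ≈ 7910 J

Adiabatic: W = (P₁V₁ − P₂V₂)/(γ − 1) with γ = 7/5.
P₁V₁ = 7484 J, P₂V₂ = 4320 J.
W = (7484 − 4320) / 0.4 = 7911 J.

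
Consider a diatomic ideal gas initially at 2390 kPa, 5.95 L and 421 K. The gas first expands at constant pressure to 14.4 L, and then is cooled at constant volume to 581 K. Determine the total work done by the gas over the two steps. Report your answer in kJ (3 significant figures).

W_total ≈ 20.2 kJ

Step 1 (isobaric): W = PΔV = (2390 kPa)(14.4 − 5.95 L) = 20196 J.
Step 2 (isochoric): W = 0 (constant volume).
W_total = 20196 + 0 = 20196 J.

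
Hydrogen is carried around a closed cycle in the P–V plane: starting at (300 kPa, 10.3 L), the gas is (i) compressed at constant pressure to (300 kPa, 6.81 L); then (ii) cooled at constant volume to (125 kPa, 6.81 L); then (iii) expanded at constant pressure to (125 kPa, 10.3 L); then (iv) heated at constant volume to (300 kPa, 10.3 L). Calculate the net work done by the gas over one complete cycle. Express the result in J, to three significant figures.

W_net ≈ -611 J

Constant-volume legs do no work.
W(i) = (300)(6.81 − 10.3) = -1047 J; W(iii) = (125)(10.3 − 6.81) = 436.3 J.
W_net = -1047 + 436.3 = -610.8 J (the counter-clockwise enclosed area).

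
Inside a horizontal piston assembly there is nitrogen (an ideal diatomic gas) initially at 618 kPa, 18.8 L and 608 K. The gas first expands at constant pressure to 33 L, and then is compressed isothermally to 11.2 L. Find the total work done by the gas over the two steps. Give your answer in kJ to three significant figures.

W_total ≈ -13.3 kJ

Step 1 (isobaric): W = PΔV = (618 kPa)(33 − 18.8 L) = 8776 J.
After step 1: P = 618 kPa, V = 33 L, T = 1067 K.
Step 2 (isothermal): W = P₁V₁ ln(V₂/V₁) = (20394) ln(11.2/33) = -22038 J.
W_total = 8776 − 22038 = -13262 J.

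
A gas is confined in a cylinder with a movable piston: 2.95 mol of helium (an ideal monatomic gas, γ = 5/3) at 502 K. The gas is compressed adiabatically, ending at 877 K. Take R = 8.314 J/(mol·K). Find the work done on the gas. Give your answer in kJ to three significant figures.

W ≈ 13.8 kJ

Adiabatic ⇒ Q = 0, so W_by = −ΔU = nCᵥ(T₁ − T₂).
Cᵥ = 3R/2 = 12.47 J/(mol·K).
W = (2.95)(12.47)(502 − 877) = -13796 J.
Work on gas = −W_by = 13796 J.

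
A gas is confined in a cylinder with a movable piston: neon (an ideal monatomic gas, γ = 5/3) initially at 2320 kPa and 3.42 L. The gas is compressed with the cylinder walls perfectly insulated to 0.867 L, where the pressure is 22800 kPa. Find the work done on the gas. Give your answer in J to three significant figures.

W ≈ 17700 J

Adiabatic: W = (P₁V₁ − P₂V₂)/(γ − 1) with γ = 5/3.
P₁V₁ = 7934 J, P₂V₂ = 19768 J.
W = (7934 − 19768) / 0.6667 = -17750 J.
Work on gas = −W_by = 17750 J.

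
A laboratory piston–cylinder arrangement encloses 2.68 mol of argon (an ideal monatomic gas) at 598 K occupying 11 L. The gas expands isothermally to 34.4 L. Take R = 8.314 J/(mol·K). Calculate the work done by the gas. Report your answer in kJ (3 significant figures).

Isothermal: W = nRT ln(V₂/V₁).
W = (2.68)(8.314)(598) × ln(34.4/11)
  = 13324 × 1.14
W_by_gas = 15192 J.

W ≈ 15.2 kJ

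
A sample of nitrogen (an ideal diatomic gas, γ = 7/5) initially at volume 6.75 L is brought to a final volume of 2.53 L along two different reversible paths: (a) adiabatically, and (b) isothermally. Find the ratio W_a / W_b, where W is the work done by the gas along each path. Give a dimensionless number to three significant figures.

W_a / W_b ≈ 1.22

Path (a) adiabatic: W = P₁V₁(1 − (V₁/V₂)^(γ−1))/(γ−1) → W_a/(P₁V₁) = -1.202.
Path (b) isothermal: W = P₁V₁ ln(V₂/V₁) → W_b/(P₁V₁) = -0.9813.
W_a / W_b = -1.202 / -0.9813 = 1.225.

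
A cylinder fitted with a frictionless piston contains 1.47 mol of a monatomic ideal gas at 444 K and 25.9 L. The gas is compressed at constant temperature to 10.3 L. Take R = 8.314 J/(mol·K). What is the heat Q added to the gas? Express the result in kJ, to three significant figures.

Q ≈ -5.00 kJ

Isothermal ⇒ ΔU = 0, so Q = W = nRT ln(V₂/V₁).
Q = (1.47)(8.314)(444) ln(10.3/25.9) = 5426 × -0.9221 = -5004 J.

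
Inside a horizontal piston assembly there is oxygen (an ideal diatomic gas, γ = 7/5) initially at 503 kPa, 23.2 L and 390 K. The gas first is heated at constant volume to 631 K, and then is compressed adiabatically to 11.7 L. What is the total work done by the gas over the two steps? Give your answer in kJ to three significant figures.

Step 1 (isochoric): W = 0 (constant volume).
After step 1: P = 813.8 kPa (V unchanged).
Step 2 (adiabatic): W = (P₁V₁ − P₂V₂)/(γ−1) = (18881 − 24828)/0.4 = -14868 J.
W_total = 0 − 14868 = -14868 J.

W_total ≈ -14.9 kJ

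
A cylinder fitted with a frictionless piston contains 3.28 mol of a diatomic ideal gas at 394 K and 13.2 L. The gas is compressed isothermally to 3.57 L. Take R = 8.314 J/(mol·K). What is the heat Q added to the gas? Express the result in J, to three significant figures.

Q ≈ -14000 J

Isothermal ⇒ ΔU = 0, so Q = W = nRT ln(V₂/V₁).
Q = (3.28)(8.314)(394) ln(3.57/13.2) = 10744 × -1.308 = -14050 J.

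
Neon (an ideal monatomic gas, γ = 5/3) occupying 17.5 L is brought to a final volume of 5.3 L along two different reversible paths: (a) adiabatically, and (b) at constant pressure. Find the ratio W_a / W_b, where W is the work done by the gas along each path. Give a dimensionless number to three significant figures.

W_a / W_b ≈ 2.62

Path (a) adiabatic: W = P₁V₁(1 − (V₁/V₂)^(γ−1))/(γ−1) → W_a/(P₁V₁) = -1.826.
Path (b) isobaric: W = P₁(V₂ − V₁) → W_b/(P₁V₁) = -0.6971.
W_a / W_b = -1.826 / -0.6971 = 2.619.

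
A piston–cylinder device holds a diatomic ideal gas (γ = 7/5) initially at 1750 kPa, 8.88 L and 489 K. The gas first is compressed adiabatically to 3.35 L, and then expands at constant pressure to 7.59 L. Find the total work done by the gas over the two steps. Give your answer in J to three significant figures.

Step 1 (adiabatic): W = (P₁V₁ − P₂V₂)/(γ−1) = (15540 − 22951)/0.4 = -18527 J.
After step 1: P = 6851 kPa, V = 3.35 L, T = 722.2 K.
Step 2 (isobaric): W = PΔV = (6851 kPa)(7.59 − 3.35 L) = 29048 J.
W_total = -18527 + 29048 = 10521 J.

W_total ≈ 10500 J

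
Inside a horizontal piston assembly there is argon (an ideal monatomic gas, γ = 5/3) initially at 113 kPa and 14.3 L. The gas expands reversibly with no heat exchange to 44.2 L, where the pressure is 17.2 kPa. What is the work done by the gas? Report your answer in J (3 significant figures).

Adiabatic: W = (P₁V₁ − P₂V₂)/(γ − 1) with γ = 5/3.
P₁V₁ = 1616 J, P₂V₂ = 760.2 J.
W = (1616 − 760.2) / 0.6667 = 1283 J.

W ≈ 1280 J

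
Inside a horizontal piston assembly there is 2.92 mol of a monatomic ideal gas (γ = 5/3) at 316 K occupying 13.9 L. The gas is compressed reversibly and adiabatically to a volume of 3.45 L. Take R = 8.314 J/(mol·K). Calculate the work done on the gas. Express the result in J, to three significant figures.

Adiabatic: TV^(γ−1) = const with γ = 5/3.
T₂ = T₁ (V₁/V₂)^(γ−1) = 316 × (13.9/3.45)^0.667 = 316 × 2.532 = 800.1 K.
W_by = nCᵥ(T₁ − T₂) = (2.92)(12.47)(316 − 800.1) = -17629 J.
Work on gas = −W_by = 17629 J.

W ≈ 17600 J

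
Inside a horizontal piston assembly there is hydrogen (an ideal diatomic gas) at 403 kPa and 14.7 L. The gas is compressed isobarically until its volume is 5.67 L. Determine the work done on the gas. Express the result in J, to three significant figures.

W ≈ 3640 J

Isobaric: W = P ΔV.
W = (403 kPa)(5.67 − 14.7 L) = (403)(-9.03) = -3639 J.
Work on gas = −W_by = 3639 J.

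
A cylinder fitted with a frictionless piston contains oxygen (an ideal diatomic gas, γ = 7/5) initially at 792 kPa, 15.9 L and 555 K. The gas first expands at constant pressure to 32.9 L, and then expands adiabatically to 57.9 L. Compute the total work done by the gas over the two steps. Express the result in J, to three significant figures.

W_total ≈ 26600 J

Step 1 (isobaric): W = PΔV = (792 kPa)(32.9 − 15.9 L) = 13464 J.
After step 1: P = 792 kPa, V = 32.9 L, T = 1148 K.
Step 2 (adiabatic): W = (P₁V₁ − P₂V₂)/(γ−1) = (26057 − 20784)/0.4 = 13182 J.
W_total = 13464 + 13182 = 26646 J.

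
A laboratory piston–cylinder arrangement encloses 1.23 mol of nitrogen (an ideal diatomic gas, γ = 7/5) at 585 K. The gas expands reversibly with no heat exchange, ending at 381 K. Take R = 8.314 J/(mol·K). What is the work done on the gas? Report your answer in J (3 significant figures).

W ≈ -5220 J

Adiabatic ⇒ Q = 0, so W_by = −ΔU = nCᵥ(T₁ − T₂).
Cᵥ = 5R/2 = 20.79 J/(mol·K).
W = (1.23)(20.79)(585 − 381) = 5215 J.
Work on gas = −W_by = -5215 J.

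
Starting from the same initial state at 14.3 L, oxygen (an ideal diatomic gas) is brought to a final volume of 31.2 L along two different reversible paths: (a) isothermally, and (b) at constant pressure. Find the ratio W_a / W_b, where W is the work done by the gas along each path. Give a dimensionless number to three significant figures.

W_a / W_b ≈ 0.660

Path (a) isothermal: W = P₁V₁ ln(V₂/V₁) → W_a/(P₁V₁) = 0.7802.
Path (b) isobaric: W = P₁(V₂ − V₁) → W_b/(P₁V₁) = 1.182.
W_a / W_b = 0.7802 / 1.182 = 0.6601.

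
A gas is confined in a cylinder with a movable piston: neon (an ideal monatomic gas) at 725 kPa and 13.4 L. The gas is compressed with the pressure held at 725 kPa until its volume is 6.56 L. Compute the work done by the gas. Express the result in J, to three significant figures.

Isobaric: W = P ΔV.
W = (725 kPa)(6.56 − 13.4 L) = (725)(-6.84) = -4959 J.

W ≈ -4960 J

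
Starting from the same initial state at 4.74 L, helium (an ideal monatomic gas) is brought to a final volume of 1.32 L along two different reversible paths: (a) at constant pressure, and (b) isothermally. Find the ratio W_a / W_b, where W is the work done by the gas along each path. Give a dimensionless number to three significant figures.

Path (a) isobaric: W = P₁(V₂ − V₁) → W_a/(P₁V₁) = -0.7215.
Path (b) isothermal: W = P₁V₁ ln(V₂/V₁) → W_b/(P₁V₁) = -1.278.
W_a / W_b = -0.7215 / -1.278 = 0.5644.

W_a / W_b ≈ 0.564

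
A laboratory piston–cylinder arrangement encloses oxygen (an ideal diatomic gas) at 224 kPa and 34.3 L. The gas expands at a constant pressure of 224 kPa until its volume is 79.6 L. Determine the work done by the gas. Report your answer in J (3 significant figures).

W ≈ 10100 J

Isobaric: W = P ΔV.
W = (224 kPa)(79.6 − 34.3 L) = (224)(45.3) = 10147 J.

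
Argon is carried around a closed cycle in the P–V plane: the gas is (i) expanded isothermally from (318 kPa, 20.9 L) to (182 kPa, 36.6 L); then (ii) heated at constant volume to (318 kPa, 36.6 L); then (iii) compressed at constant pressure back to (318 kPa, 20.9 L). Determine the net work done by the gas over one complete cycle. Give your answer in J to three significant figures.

Leg (i): W = PᵢVᵢ ln(V_f/Vᵢ) = (6646) ln(36.6/20.9) = 3724 J.
Leg (ii): W = 0.
Leg (iii): W = PΔV = (318)(20.9 − 36.6) = -4993 J.
W_net = 3724 − 4993 = -1269 J.

W_net ≈ -1270 J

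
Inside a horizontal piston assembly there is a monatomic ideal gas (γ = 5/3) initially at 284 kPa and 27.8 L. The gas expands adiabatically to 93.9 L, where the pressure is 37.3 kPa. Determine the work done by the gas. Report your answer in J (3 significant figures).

Adiabatic: W = (P₁V₁ − P₂V₂)/(γ − 1) with γ = 5/3.
P₁V₁ = 7895 J, P₂V₂ = 3502 J.
W = (7895 − 3502) / 0.6667 = 6589 J.

W ≈ 6590 J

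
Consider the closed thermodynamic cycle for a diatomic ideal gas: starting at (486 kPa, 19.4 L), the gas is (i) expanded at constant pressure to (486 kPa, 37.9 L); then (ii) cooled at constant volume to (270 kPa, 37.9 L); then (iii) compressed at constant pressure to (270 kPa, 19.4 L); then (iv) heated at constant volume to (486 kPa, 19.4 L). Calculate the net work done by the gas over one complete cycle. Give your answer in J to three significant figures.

Constant-volume legs do no work.
W(i) = (486)(37.9 − 19.4) = 8991 J; W(iii) = (270)(19.4 − 37.9) = -4995 J.
W_net = 8991 − 4995 = 3996 J (the clockwise enclosed area).

W_net ≈ 4000 J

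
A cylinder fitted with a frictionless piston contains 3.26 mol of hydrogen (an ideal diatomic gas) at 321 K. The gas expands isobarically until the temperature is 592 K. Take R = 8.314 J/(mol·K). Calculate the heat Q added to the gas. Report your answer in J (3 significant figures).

Q ≈ 25700 J

Isobaric: W = nRΔT = (3.26)(8.314)(271) = 7345 J.
ΔU = nCᵥΔT with Cᵥ = 5R/2: ΔU = (3.26)(20.79)(271) = 18363 J.
Q = ΔU + W = 18363 + 7345 = 25708 J.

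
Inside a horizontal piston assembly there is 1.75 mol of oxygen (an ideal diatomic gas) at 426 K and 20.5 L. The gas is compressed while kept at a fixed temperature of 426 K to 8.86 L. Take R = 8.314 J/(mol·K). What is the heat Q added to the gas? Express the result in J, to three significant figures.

Q ≈ -5200 J

Isothermal ⇒ ΔU = 0, so Q = W = nRT ln(V₂/V₁).
Q = (1.75)(8.314)(426) ln(8.86/20.5) = 6198 × -0.8389 = -5199 J.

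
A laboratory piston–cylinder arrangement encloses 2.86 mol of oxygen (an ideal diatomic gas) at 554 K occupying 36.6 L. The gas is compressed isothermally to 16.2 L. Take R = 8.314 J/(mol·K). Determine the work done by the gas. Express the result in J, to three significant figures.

Isothermal: W = nRT ln(V₂/V₁).
W = (2.86)(8.314)(554) × ln(16.2/36.6)
  = 13173 × -0.815
W_by_gas = -10737 J.

W ≈ -10700 J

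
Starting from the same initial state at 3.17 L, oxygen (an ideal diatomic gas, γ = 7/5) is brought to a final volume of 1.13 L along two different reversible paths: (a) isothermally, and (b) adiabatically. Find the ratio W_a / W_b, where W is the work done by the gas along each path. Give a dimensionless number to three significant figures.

W_a / W_b ≈ 0.808

Path (a) isothermal: W = P₁V₁ ln(V₂/V₁) → W_a/(P₁V₁) = -1.032.
Path (b) adiabatic: W = P₁V₁(1 − (V₁/V₂)^(γ−1))/(γ−1) → W_b/(P₁V₁) = -1.277.
W_a / W_b = -1.032 / -1.277 = 0.8078.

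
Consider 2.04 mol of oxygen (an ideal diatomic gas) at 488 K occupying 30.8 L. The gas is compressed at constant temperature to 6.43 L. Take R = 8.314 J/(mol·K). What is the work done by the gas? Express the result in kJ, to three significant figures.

Isothermal: W = nRT ln(V₂/V₁).
W = (2.04)(8.314)(488) × ln(6.43/30.8)
  = 8277 × -1.567
W_by_gas = -12966 J.

W ≈ -13.0 kJ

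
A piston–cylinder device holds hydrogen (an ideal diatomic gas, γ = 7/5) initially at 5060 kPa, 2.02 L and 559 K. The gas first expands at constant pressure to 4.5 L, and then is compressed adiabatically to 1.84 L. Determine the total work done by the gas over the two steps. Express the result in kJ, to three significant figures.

W_total ≈ -11.9 kJ

Step 1 (isobaric): W = PΔV = (5060 kPa)(4.5 − 2.02 L) = 12549 J.
After step 1: P = 5060 kPa, V = 4.5 L, T = 1245 K.
Step 2 (adiabatic): W = (P₁V₁ − P₂V₂)/(γ−1) = (22770 − 32563)/0.4 = -24482 J.
W_total = 12549 − 24482 = -11933 J.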